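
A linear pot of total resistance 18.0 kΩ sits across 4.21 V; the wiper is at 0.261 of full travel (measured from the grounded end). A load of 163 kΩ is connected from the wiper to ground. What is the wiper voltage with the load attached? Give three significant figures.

V ≈ 1.08 V

The wiper splits the pot into (1−α)R = 13.30 kΩ above and αR = 4.698 kΩ below.
Lower section ‖ load = 4.566 kΩ.
V_wiper = 4.21 × 4.566/(13.30 + 4.566) = 1.08 V.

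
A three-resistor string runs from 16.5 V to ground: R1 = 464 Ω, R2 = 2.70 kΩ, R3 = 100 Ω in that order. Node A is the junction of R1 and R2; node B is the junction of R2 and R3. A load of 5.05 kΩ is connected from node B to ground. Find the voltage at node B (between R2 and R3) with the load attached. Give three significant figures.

At node B, R3 is in parallel with the load: R3‖R_L = 98.06 Ω.
Below node A the resistance is R2 + (R3‖R_L) = 2798 Ω, so V_A = 16.5 × 2798/3262 = 14.15 V.
Then V_B = V_A × (R3‖R_L)/(R2 + R3‖R_L) = 14.15 × 98.06/2798 = 0.496 V.

V ≈ 0.496 V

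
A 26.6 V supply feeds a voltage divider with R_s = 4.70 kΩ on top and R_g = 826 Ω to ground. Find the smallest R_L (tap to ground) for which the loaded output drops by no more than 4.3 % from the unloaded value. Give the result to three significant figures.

R_L(min) ≈ 15.6 kΩ

Output resistance R_th = R_s‖R_g = (4700 × 826)/5526 = 702.5 Ω.
The fractional drop is R_th/(R_th + R_L); requiring this ≤ 0.0430 gives R_L ≥ R_th(1/0.0430 − 1) = 702.5 × 22.26 = 15.6 kΩ.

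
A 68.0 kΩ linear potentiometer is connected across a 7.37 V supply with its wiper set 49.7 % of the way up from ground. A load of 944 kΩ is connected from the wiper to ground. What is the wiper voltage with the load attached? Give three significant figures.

The wiper splits the pot into (1−α)R = 34.20 kΩ above and αR = 33.80 kΩ below.
Lower section ‖ load = 32.63 kΩ.
V_wiper = 7.37 × 32.63/(34.20 + 32.63) = 3.60 V.

V ≈ 3.60 V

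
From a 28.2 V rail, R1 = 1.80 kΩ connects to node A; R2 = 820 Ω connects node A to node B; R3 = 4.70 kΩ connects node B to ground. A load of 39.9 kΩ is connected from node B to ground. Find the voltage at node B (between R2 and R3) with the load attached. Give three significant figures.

V ≈ 17.4 V

At node B, R3 is in parallel with the load: R3‖R_L = 4205 Ω.
Below node A the resistance is R2 + (R3‖R_L) = 5025 Ω, so V_A = 28.2 × 5025/6825 = 20.76 V.
Then V_B = V_A × (R3‖R_L)/(R2 + R3‖R_L) = 20.76 × 4205/5025 = 17.4 V.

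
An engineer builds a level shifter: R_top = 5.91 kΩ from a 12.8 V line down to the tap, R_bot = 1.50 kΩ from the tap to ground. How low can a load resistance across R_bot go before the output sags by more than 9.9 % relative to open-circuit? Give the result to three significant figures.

R_L(min) ≈ 10.9 kΩ

Output resistance R_th = R_top‖R_bot = (5.91 × 1.50)/7.410 = 1.196 kΩ.
The fractional drop is R_th/(R_th + R_L); requiring this ≤ 0.0990 gives R_L ≥ R_th(1/0.0990 − 1) = 1.196 × 9.101 = 10.9 kΩ.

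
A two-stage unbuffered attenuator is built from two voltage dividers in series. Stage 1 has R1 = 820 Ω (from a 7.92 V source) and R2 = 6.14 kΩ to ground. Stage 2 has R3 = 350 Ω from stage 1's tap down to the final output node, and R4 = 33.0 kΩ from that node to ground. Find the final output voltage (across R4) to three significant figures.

V_out ≈ 6.77 V

Stage 2 presents R3+R4 = 33350 Ω as a load on stage 1's tap.
Stage 1's lower leg becomes R2‖(R3+R4) = 5185 Ω, so V_mid = 7.92 × 5185/6005 = 6.839 V.
Stage 2 is itself unloaded: V_out = V_mid × R4/(R3+R4) = 6.839 × 33000/33350 = 6.77 V.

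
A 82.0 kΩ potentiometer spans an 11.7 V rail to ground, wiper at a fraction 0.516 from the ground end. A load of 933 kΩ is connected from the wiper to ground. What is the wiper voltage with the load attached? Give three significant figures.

The wiper splits the pot into (1−α)R = 39.69 kΩ above and αR = 42.31 kΩ below.
Lower section ‖ load = 40.48 kΩ.
V_wiper = 11.7 × 40.48/(39.69 + 40.48) = 5.91 V.

V ≈ 5.91 V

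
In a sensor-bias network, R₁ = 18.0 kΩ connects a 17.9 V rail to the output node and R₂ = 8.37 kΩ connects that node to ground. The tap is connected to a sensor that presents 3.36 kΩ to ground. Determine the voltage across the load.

V_out ≈ 2.10 V

The load sits in parallel with R₂: R₂‖R_L = (8.37 × 3.36) / (8.37 + 3.36) = 2.398 kΩ.
V_out = 17.9 × 2.398 / (18.0 + 2.398) = 17.9 × 2.398/20.40 = 2.10 V.
(Unloaded it would have been 5.68 V.)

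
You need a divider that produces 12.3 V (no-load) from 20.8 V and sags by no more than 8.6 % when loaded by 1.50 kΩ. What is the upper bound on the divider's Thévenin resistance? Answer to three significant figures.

R_th ≤ 141 Ω

Loading drop = R_th/(R_th + R_L) ≤ 0.0860, so R_th ≤ R_L · ε/(1−ε) = 1.50 kΩ × 0.0860/0.9140 = 141 Ω.
(Any R1, R2 with R2/(R1+R2) = 0.591 and R1‖R2 ≤ 141 Ω will meet the spec.)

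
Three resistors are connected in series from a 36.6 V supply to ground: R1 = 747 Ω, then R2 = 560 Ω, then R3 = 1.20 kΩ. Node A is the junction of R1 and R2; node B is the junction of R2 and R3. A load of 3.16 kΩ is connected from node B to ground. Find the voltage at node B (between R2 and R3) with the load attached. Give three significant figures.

V ≈ 14.6 V

At node B, R3 is in parallel with the load: R3‖R_L = 869.7 Ω.
Below node A the resistance is R2 + (R3‖R_L) = 1430 Ω, so V_A = 36.6 × 1430/2177 = 24.04 V.
Then V_B = V_A × (R3‖R_L)/(R2 + R3‖R_L) = 24.04 × 869.7/1430 = 14.6 V.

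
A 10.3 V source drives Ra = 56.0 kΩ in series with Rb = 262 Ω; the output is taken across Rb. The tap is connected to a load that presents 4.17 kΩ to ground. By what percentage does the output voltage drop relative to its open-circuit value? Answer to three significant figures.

5.89 %

The divider's output (Thévenin) resistance is Ra‖Rb = 260.8 Ω.
Fractional drop under load = R_th/(R_th + R_L) = 260.8 / (260.8 + 4170) = 0.05886.
So the output falls by 5.89 %.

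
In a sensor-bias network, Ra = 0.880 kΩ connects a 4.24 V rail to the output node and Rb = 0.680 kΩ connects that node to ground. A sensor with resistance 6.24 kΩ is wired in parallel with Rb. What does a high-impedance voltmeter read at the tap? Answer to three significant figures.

V_out ≈ 1.74 V

The load sits in parallel with Rb: Rb‖R_L = (680 × 6240) / (680 + 6240) = 613.2 Ω.
V_out = 4.24 × 613.2 / (880 + 613.2) = 4.24 × 613.2/1493 = 1.74 V.
(Unloaded it would have been 1.85 V.)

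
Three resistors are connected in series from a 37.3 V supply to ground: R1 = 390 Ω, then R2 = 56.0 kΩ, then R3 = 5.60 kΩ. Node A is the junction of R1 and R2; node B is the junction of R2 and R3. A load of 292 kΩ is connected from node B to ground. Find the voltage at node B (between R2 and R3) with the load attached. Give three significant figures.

At node B, R3 is in parallel with the load: R3‖R_L = 5495 Ω.
Below node A the resistance is R2 + (R3‖R_L) = 61490 Ω, so V_A = 37.3 × 61490/61880 = 37.06 V.
Then V_B = V_A × (R3‖R_L)/(R2 + R3‖R_L) = 37.06 × 5495/61490 = 3.31 V.

V ≈ 3.31 V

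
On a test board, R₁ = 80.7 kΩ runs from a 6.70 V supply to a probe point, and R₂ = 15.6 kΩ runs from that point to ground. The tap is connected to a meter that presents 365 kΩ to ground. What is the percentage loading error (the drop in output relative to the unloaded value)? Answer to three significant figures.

3.46 %

The divider's output (Thévenin) resistance is R₁‖R₂ = 13.07 kΩ.
Fractional drop under load = R_th/(R_th + R_L) = 13.07 / (13.07 + 365) = 0.03458.
So the output falls by 3.46 %.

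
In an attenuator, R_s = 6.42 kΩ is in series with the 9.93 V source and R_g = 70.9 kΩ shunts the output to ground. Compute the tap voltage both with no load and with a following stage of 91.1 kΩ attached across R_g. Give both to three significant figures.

Unloaded: 9.11 V; loaded: 8.55 V

Open-circuit: V = 9.93 × 70.9/(6.42 + 70.9) = 9.11 V.
With the load, R_g becomes R_g‖R_L = 39.87 kΩ, so V = 9.93 × 39.87/46.29 = 8.55 V.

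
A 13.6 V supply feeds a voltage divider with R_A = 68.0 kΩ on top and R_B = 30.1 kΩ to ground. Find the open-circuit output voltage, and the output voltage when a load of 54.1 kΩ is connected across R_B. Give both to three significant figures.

Unloaded: 4.17 V; loaded: 3.01 V

Open-circuit: V = 13.6 × 30.1/(68.0 + 30.1) = 4.17 V.
With the load, R_B becomes R_B‖R_L = 19.34 kΩ, so V = 13.6 × 19.34/87.34 = 3.01 V.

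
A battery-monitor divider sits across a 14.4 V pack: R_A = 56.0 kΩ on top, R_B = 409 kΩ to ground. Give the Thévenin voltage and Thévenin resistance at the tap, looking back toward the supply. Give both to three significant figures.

V_th = 12.7 V, R_th = 49.3 kΩ

V_th is the open-circuit tap voltage: 14.4 × 409/(56.0 + 409) = 12.7 V.
With the supply zeroed, R_A and R_B appear in parallel from the tap: R_th = R_A‖R_B = (56.0 × 409)/465.0 = 49.3 kΩ.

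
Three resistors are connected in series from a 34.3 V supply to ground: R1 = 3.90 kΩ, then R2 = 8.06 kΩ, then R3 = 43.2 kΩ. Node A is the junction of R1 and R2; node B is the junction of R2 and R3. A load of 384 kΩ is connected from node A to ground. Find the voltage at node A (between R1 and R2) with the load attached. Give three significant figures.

V ≈ 31.6 V

Below node A the series string R2+R3 = 51.26 kΩ sits in parallel with the 384 kΩ load: 45.22 kΩ.
V_A = 34.3 × 45.22/(3.90 + 45.22) = 31.6 V.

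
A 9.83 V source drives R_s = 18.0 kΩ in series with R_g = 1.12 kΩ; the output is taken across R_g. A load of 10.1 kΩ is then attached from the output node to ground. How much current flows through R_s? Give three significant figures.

I ≈ 0.517 mA

R_g‖R_L = 1.008 kΩ, so the source sees R_s + R_g‖R_L = 19.01 kΩ.
I = 9.83 V / 19.01 kΩ = 0.517 mA.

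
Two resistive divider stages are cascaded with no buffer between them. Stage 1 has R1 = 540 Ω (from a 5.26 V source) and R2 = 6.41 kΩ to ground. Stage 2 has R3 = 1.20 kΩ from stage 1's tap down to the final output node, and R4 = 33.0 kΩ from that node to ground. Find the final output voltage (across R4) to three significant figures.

Stage 2 presents R3+R4 = 34200 Ω as a load on stage 1's tap.
Stage 1's lower leg becomes R2‖(R3+R4) = 5398 Ω, so V_mid = 5.26 × 5398/5938 = 4.782 V.
Stage 2 is itself unloaded: V_out = V_mid × R4/(R3+R4) = 4.782 × 33000/34200 = 4.61 V.

V_out ≈ 4.61 V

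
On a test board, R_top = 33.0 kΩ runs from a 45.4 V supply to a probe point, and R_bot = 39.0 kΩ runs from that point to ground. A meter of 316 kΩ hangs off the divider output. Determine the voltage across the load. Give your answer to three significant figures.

V_out ≈ 23.3 V

The load sits in parallel with R_bot: R_bot‖R_L = (39.0 × 316) / (39.0 + 316) = 34.72 kΩ.
V_out = 45.4 × 34.72 / (33.0 + 34.72) = 45.4 × 34.72/67.72 = 23.3 V.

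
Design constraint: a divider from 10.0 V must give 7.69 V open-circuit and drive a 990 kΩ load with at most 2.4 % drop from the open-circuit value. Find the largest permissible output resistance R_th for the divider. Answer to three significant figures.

Loading drop = R_th/(R_th + R_L) ≤ 0.0240, so R_th ≤ R_L · ε/(1−ε) = 990 kΩ × 0.0240/0.9760 = 24.3 kΩ.

R_th ≤ 24.3 kΩ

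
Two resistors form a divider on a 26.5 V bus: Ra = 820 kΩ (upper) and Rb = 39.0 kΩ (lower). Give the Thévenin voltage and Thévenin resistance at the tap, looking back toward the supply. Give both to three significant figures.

V_th = 1.20 V, R_th = 37.2 kΩ

V_th is the open-circuit tap voltage: 26.5 × 39.0/(820 + 39.0) = 1.20 V.
With the supply zeroed, Ra and Rb appear in parallel from the tap: R_th = Ra‖Rb = (820 × 39.0)/859.0 = 37.2 kΩ.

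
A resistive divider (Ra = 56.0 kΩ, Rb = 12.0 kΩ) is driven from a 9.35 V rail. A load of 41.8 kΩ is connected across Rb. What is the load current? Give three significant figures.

I_L ≈ 0.0319 mA

Rb‖R_L = 9.323 kΩ; V_out = 9.35 × 9.323/65.32 = 1.334 V.
I_L = V_out / R_L = 1.334 / 41.8 kΩ = 0.0319 mA.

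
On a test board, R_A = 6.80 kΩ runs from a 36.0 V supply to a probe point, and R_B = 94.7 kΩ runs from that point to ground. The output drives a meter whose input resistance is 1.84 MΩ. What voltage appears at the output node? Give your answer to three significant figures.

V_out ≈ 33.5 V

The load sits in parallel with R_B: R_B‖R_L = (94.7 × 1840) / (94.7 + 1840) = 90.06 kΩ.
V_out = 36.0 × 90.06 / (6.80 + 90.06) = 36.0 × 90.06/96.86 = 33.5 V.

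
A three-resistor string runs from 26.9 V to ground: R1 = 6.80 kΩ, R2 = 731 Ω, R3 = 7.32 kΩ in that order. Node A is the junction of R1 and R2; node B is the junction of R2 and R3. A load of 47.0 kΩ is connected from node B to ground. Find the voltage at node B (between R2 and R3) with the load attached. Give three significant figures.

V ≈ 12.3 V

At node B, R3 is in parallel with the load: R3‖R_L = 6334 Ω.
Below node A the resistance is R2 + (R3‖R_L) = 7065 Ω, so V_A = 26.9 × 7065/13860 = 13.71 V.
Then V_B = V_A × (R3‖R_L)/(R2 + R3‖R_L) = 13.71 × 6334/7065 = 12.3 V.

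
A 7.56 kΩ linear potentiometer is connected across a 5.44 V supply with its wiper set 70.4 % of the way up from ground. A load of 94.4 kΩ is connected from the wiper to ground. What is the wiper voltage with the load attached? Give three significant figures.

V ≈ 3.77 V

The wiper splits the pot into (1−α)R = 2.238 kΩ above and αR = 5.322 kΩ below.
Lower section ‖ load = 5.038 kΩ.
V_wiper = 5.44 × 5.038/(2.238 + 5.038) = 3.77 V.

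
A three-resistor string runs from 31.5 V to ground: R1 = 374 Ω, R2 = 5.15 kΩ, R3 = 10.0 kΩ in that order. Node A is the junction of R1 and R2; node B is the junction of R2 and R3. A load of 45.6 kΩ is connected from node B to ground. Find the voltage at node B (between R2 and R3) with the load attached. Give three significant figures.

V ≈ 18.8 V

At node B, R3 is in parallel with the load: R3‖R_L = 8201 Ω.
Below node A the resistance is R2 + (R3‖R_L) = 13350 Ω, so V_A = 31.5 × 13350/13730 = 30.64 V.
Then V_B = V_A × (R3‖R_L)/(R2 + R3‖R_L) = 30.64 × 8201/13350 = 18.8 V.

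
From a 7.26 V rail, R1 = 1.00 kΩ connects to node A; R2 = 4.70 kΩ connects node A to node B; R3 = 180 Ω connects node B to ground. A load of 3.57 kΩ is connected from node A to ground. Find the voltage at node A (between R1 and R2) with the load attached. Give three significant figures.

Below node A the series string R2+R3 = 4880 Ω sits in parallel with the 3570 Ω load: 2062 Ω.
V_A = 7.26 × 2062/(1000 + 2062) = 4.89 V.

V ≈ 4.89 V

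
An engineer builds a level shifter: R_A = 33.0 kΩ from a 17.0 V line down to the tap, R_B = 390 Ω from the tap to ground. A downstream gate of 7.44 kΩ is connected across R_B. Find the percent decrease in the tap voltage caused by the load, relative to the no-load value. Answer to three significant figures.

The divider's output (Thévenin) resistance is R_A‖R_B = 385.4 Ω.
Fractional drop under load = R_th/(R_th + R_L) = 385.4 / (385.4 + 7440) = 0.04926.
So the output falls by 4.93 %.

4.93 %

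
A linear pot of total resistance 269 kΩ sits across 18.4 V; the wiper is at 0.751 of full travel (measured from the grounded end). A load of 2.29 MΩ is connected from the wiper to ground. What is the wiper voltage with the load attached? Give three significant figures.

The wiper splits the pot into (1−α)R = 66.98 kΩ above and αR = 202.0 kΩ below.
Lower section ‖ load = 185.6 kΩ.
V_wiper = 18.4 × 185.6/(66.98 + 185.6) = 13.5 V.

V ≈ 13.5 V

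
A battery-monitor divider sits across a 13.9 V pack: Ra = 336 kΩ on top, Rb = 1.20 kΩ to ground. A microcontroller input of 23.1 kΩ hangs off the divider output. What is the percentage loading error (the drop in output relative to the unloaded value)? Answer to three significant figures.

4.92 %

The divider's output (Thévenin) resistance is Ra‖Rb = 1.196 kΩ.
Fractional drop under load = R_th/(R_th + R_L) = 1.196 / (1.196 + 23.1) = 0.04922.
So the output falls by 4.92 %.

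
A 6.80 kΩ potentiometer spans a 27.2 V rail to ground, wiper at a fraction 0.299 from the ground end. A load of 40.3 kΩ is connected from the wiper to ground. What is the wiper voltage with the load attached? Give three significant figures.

The wiper splits the pot into (1−α)R = 4.767 kΩ above and αR = 2.033 kΩ below.
Lower section ‖ load = 1.936 kΩ.
V_wiper = 27.2 × 1.936/(4.767 + 1.936) = 7.85 V.

V ≈ 7.85 V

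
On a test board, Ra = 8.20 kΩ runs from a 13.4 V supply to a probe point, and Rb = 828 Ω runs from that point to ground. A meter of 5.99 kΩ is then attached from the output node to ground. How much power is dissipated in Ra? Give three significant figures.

P ≈ 18.5 mW

Total resistance from the source is Ra + (Rb‖R_L) = 8927 Ω, so I = 13.4/8927 Ω = 1.501 mA.
P = I²·Ra = (1.501 mA)² × 8.20 kΩ = 18.5 mW.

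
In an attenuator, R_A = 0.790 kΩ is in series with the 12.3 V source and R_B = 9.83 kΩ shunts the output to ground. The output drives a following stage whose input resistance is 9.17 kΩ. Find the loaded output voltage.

V_out ≈ 10.5 V

The load sits in parallel with R_B: R_B‖R_L = (9830 × 9170) / (9830 + 9170) = 4744 Ω.
V_out = 12.3 × 4744 / (790 + 4744) = 12.3 × 4744/5534 = 10.5 V.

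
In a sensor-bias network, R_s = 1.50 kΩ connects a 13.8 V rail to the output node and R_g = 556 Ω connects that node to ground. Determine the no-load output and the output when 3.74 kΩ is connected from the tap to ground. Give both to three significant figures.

Open-circuit: V = 13.8 × 556/(1500 + 556) = 3.73 V.
With the load, R_g becomes R_g‖R_L = 484.0 Ω, so V = 13.8 × 484.0/1984 = 3.37 V.

Unloaded: 3.73 V; loaded: 3.37 V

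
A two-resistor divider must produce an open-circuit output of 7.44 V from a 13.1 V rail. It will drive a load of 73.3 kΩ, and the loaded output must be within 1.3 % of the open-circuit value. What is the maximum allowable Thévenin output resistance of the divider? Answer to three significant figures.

R_th ≤ 965 Ω

Loading drop = R_th/(R_th + R_L) ≤ 0.0130, so R_th ≤ R_L · ε/(1−ε) = 73.3 kΩ × 0.0130/0.9870 = 965 Ω.
(Any R1, R2 with R2/(R1+R2) = 0.568 and R1‖R2 ≤ 965 Ω will meet the spec.)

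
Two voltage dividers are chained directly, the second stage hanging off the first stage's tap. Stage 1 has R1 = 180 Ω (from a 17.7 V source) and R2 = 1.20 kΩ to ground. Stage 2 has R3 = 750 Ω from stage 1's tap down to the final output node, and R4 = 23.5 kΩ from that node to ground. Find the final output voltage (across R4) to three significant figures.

Stage 2 presents R3+R4 = 24250 Ω as a load on stage 1's tap.
Stage 1's lower leg becomes R2‖(R3+R4) = 1143 Ω, so V_mid = 17.7 × 1143/1323 = 15.29 V.
Stage 2 is itself unloaded: V_out = V_mid × R4/(R3+R4) = 15.29 × 23500/24250 = 14.8 V.

V_out ≈ 14.8 V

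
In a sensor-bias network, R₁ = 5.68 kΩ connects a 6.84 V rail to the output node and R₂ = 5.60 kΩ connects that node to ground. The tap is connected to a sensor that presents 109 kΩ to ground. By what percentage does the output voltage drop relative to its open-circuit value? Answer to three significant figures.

2.52 %

The divider's output (Thévenin) resistance is R₁‖R₂ = 2.820 kΩ.
Fractional drop under load = R_th/(R_th + R_L) = 2.820 / (2.820 + 109) = 0.02522.
So the output falls by 2.52 %.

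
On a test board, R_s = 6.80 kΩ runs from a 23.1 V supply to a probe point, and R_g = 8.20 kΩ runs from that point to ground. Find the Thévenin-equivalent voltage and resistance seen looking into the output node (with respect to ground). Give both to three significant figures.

V_th = 12.6 V, R_th = 3.72 kΩ

V_th is the open-circuit tap voltage: 23.1 × 8.20/(6.80 + 8.20) = 12.6 V.
With the supply zeroed, R_s and R_g appear in parallel from the tap: R_th = R_s‖R_g = (6.80 × 8.20)/15.00 = 3.72 kΩ.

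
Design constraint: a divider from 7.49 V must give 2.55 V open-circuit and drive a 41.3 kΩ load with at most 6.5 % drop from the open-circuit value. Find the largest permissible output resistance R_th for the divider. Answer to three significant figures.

Loading drop = R_th/(R_th + R_L) ≤ 0.0650, so R_th ≤ R_L · ε/(1−ε) = 41.3 kΩ × 0.0650/0.9350 = 2.87 kΩ.
(Any R1, R2 with R2/(R1+R2) = 0.340 and R1‖R2 ≤ 2.87 kΩ will meet the spec.)

R_th ≤ 2.87 kΩ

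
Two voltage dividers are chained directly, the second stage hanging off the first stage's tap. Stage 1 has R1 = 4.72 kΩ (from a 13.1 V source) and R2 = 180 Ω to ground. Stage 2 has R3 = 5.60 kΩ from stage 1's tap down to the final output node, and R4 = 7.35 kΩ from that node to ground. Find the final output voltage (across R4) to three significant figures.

Stage 2 presents R3+R4 = 12950 Ω as a load on stage 1's tap.
Stage 1's lower leg becomes R2‖(R3+R4) = 177.5 Ω, so V_mid = 13.1 × 177.5/4898 = 0.4749 V.
Stage 2 is itself unloaded: V_out = V_mid × R4/(R3+R4) = 0.4749 × 7350/12950 = 0.270 V.

V_out ≈ 0.270 V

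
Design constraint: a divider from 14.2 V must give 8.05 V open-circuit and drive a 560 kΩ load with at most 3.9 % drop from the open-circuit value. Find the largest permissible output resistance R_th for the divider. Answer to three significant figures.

Loading drop = R_th/(R_th + R_L) ≤ 0.0390, so R_th ≤ R_L · ε/(1−ε) = 560 kΩ × 0.0390/0.9610 = 22.7 kΩ.

R_th ≤ 22.7 kΩ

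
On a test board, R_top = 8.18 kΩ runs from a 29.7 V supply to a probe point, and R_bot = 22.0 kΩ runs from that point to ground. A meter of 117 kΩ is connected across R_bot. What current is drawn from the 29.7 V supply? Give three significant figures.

I ≈ 1.11 mA

R_bot‖R_L = 18.52 kΩ, so the source sees R_top + R_bot‖R_L = 26.70 kΩ.
I = 29.7 V / 26.70 kΩ = 1.11 mA.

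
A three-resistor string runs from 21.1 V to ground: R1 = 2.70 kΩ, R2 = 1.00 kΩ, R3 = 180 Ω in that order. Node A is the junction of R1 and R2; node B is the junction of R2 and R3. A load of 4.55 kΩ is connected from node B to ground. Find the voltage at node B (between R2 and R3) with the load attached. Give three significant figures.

V ≈ 0.943 V

At node B, R3 is in parallel with the load: R3‖R_L = 173.2 Ω.
Below node A the resistance is R2 + (R3‖R_L) = 1173 Ω, so V_A = 21.1 × 1173/3873 = 6.391 V.
Then V_B = V_A × (R3‖R_L)/(R2 + R3‖R_L) = 6.391 × 173.2/1173 = 0.943 V.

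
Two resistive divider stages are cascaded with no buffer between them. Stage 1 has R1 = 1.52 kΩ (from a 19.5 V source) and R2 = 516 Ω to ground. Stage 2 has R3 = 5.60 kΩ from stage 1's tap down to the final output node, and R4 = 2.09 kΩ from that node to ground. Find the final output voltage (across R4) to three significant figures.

Stage 2 presents R3+R4 = 7690 Ω as a load on stage 1's tap.
Stage 1's lower leg becomes R2‖(R3+R4) = 483.6 Ω, so V_mid = 19.5 × 483.6/2004 = 4.706 V.
Stage 2 is itself unloaded: V_out = V_mid × R4/(R3+R4) = 4.706 × 2090/7690 = 1.28 V.

V_out ≈ 1.28 V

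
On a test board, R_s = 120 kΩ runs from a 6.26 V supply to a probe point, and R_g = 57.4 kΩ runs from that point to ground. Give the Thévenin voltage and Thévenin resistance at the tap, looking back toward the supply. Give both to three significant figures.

V_th is the open-circuit tap voltage: 6.26 × 57.4/(120 + 57.4) = 2.03 V.
With the supply zeroed, R_s and R_g appear in parallel from the tap: R_th = R_s‖R_g = (120 × 57.4)/177.4 = 38.8 kΩ.

V_th = 2.03 V, R_th = 38.8 kΩ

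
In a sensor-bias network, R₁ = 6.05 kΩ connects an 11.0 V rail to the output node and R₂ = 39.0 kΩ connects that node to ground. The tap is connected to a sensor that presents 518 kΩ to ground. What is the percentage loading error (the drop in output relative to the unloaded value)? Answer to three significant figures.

1.00 %

The divider's output (Thévenin) resistance is R₁‖R₂ = 5.238 kΩ.
Fractional drop under load = R_th/(R_th + R_L) = 5.238 / (5.238 + 518) = 0.01001.
So the output falls by 1.00 %.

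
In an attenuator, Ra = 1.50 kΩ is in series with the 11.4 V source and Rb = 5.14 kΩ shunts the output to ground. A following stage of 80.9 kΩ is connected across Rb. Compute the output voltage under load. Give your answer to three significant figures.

The load sits in parallel with Rb: Rb‖R_L = (5.14 × 80.9) / (5.14 + 80.9) = 4.833 kΩ.
V_out = 11.4 × 4.833 / (1.50 + 4.833) = 11.4 × 4.833/6.333 = 8.70 V.

V_out ≈ 8.70 V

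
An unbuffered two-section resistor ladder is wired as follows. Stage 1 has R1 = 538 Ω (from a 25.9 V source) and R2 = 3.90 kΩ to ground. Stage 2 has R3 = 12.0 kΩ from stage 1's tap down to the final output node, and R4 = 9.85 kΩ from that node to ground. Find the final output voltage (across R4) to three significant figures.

V_out ≈ 10.0 V

Stage 2 presents R3+R4 = 21850 Ω as a load on stage 1's tap.
Stage 1's lower leg becomes R2‖(R3+R4) = 3309 Ω, so V_mid = 25.9 × 3309/3847 = 22.28 V.
Stage 2 is itself unloaded: V_out = V_mid × R4/(R3+R4) = 22.28 × 9850/21850 = 10.0 V.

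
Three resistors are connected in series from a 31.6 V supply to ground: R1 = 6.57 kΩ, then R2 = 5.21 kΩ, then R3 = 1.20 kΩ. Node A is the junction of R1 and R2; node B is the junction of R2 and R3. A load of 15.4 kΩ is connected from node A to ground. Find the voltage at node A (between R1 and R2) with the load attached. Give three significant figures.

Below node A the series string R2+R3 = 6.410 kΩ sits in parallel with the 15.4 kΩ load: 4.526 kΩ.
V_A = 31.6 × 4.526/(6.57 + 4.526) = 12.9 V.

V ≈ 12.9 V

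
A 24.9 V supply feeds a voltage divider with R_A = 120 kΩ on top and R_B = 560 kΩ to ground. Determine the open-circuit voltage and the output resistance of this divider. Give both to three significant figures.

V_th is the open-circuit tap voltage: 24.9 × 560/(120 + 560) = 20.5 V.
With the supply zeroed, R_A and R_B appear in parallel from the tap: R_th = R_A‖R_B = (120 × 560)/680.0 = 98.8 kΩ.

V_th = 20.5 V, R_th = 98.8 kΩ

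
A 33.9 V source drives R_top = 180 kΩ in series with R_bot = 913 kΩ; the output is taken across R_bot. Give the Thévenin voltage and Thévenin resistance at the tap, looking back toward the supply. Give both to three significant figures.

V_th is the open-circuit tap voltage: 33.9 × 913/(180 + 913) = 28.3 V.
With the supply zeroed, R_top and R_bot appear in parallel from the tap: R_th = R_top‖R_bot = (180 × 913)/1093 = 150 kΩ.

V_th = 28.3 V, R_th = 150 kΩ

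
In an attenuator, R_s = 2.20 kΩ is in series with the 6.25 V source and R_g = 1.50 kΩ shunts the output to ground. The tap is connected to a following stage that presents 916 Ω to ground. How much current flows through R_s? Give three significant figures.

I ≈ 2.26 mA

R_g‖R_L = 568.7 Ω, so the source sees R_s + R_g‖R_L = 2769 Ω.
I = 6.25 V / 2769 Ω = 2.26 mA.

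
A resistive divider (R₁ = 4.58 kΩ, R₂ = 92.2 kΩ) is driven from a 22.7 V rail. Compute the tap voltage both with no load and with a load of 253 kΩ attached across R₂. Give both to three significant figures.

Unloaded: 21.6 V; loaded: 21.3 V

Open-circuit: V = 22.7 × 92.2/(4.58 + 92.2) = 21.6 V.
With the load, R₂ becomes R₂‖R_L = 67.57 kΩ, so V = 22.7 × 67.57/72.15 = 21.3 V.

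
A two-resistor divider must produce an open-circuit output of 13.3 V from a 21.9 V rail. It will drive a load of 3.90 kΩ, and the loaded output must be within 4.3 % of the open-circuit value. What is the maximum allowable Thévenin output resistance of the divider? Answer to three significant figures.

Loading drop = R_th/(R_th + R_L) ≤ 0.0430, so R_th ≤ R_L · ε/(1−ε) = 3.90 kΩ × 0.0430/0.9570 = 175 Ω.
(Any R1, R2 with R2/(R1+R2) = 0.607 and R1‖R2 ≤ 175 Ω will meet the spec.)

R_th ≤ 175 Ω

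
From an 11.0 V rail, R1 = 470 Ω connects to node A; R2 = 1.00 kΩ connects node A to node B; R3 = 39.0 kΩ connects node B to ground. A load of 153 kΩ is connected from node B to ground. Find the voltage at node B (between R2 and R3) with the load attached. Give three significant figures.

At node B, R3 is in parallel with the load: R3‖R_L = 31080 Ω.
Below node A the resistance is R2 + (R3‖R_L) = 32080 Ω, so V_A = 11.0 × 32080/32550 = 10.84 V.
Then V_B = V_A × (R3‖R_L)/(R2 + R3‖R_L) = 10.84 × 31080/32080 = 10.5 V.

V ≈ 10.5 V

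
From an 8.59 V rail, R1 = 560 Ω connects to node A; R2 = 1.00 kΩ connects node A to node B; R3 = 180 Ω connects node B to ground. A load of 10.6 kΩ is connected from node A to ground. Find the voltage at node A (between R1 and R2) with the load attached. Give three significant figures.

Below node A the series string R2+R3 = 1180 Ω sits in parallel with the 10600 Ω load: 1062 Ω.
V_A = 8.59 × 1062/(560 + 1062) = 5.62 V.

V ≈ 5.62 V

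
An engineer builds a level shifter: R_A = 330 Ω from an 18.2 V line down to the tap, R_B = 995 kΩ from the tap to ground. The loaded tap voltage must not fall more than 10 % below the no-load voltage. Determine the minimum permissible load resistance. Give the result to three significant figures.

R_L(min) ≈ 2.97 kΩ

Output resistance R_th = R_A‖R_B = (330 × 995000)/995300 = 329.9 Ω.
The fractional drop is R_th/(R_th + R_L); requiring this ≤ 0.100 gives R_L ≥ R_th(1/0.100 − 1) = 329.9 × 9.000 = 2.97 kΩ.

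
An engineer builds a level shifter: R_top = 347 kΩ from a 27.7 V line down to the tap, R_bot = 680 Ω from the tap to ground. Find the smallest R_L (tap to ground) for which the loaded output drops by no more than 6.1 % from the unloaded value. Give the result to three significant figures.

R_L(min) ≈ 10.4 kΩ

Output resistance R_th = R_top‖R_bot = (347000 × 680)/347700 = 678.7 Ω.
The fractional drop is R_th/(R_th + R_L); requiring this ≤ 0.0610 gives R_L ≥ R_th(1/0.0610 − 1) = 678.7 × 15.39 = 10.4 kΩ.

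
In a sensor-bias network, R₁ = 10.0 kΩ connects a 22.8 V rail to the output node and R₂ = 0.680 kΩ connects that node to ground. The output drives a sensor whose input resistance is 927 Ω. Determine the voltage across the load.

V_out ≈ 0.861 V

The load sits in parallel with R₂: R₂‖R_L = (680 × 927) / (680 + 927) = 392.3 Ω.
V_out = 22.8 × 392.3 / (10000 + 392.3) = 22.8 × 392.3/10390 = 0.861 V.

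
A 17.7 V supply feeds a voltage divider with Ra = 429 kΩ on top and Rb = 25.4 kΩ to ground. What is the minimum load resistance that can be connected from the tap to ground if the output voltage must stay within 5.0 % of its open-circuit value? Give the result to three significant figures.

R_L(min) ≈ 456 kΩ

Output resistance R_th = Ra‖Rb = (429 × 25.4)/454.4 = 23.98 kΩ.
The fractional drop is R_th/(R_th + R_L); requiring this ≤ 0.0500 gives R_L ≥ R_th(1/0.0500 − 1) = 23.98 × 19.00 = 456 kΩ.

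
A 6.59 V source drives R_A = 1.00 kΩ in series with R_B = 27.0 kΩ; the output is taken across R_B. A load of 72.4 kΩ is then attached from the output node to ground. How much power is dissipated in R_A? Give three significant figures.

Total resistance from the source is R_A + (R_B‖R_L) = 20.67 kΩ, so I = 6.59/20.67 kΩ = 0.3189 mA.
P = I²·R_A = (0.3189 mA)² × 1.00 kΩ = 0.102 mW.

P ≈ 0.102 mW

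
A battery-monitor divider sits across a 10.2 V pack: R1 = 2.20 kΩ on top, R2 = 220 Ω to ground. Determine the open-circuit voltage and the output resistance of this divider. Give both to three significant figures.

V_th = 0.927 V, R_th = 200 Ω

V_th is the open-circuit tap voltage: 10.2 × 220/(2200 + 220) = 0.927 V.
With the supply zeroed, R1 and R2 appear in parallel from the tap: R_th = R1‖R2 = (2200 × 220)/2420 = 200 Ω.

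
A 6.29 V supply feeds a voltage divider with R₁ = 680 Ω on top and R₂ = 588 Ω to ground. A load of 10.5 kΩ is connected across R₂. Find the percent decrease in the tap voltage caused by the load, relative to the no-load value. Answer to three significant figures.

2.92 %

The divider's output (Thévenin) resistance is R₁‖R₂ = 315.3 Ω.
Fractional drop under load = R_th/(R_th + R_L) = 315.3 / (315.3 + 10500) = 0.02916.
So the output falls by 2.92 %.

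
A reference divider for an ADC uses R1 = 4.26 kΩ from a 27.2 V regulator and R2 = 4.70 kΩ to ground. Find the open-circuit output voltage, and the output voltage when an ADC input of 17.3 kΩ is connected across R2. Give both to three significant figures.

Open-circuit: V = 27.2 × 4.70/(4.26 + 4.70) = 14.3 V.
With the load, R2 becomes R2‖R_L = 3.696 kΩ, so V = 27.2 × 3.696/7.956 = 12.6 V.

Unloaded: 14.3 V; loaded: 12.6 V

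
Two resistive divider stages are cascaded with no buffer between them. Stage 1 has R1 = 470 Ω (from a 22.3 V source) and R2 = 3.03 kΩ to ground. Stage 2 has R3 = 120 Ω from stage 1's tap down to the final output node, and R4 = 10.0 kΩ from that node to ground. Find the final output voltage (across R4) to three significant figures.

Stage 2 presents R3+R4 = 10120 Ω as a load on stage 1's tap.
Stage 1's lower leg becomes R2‖(R3+R4) = 2332 Ω, so V_mid = 22.3 × 2332/2802 = 18.56 V.
Stage 2 is itself unloaded: V_out = V_mid × R4/(R3+R4) = 18.56 × 10000/10120 = 18.3 V.

V_out ≈ 18.3 V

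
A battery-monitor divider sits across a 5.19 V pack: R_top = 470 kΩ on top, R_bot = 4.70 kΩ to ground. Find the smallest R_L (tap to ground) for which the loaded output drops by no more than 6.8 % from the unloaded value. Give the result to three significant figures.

R_L(min) ≈ 63.8 kΩ

Output resistance R_th = R_top‖R_bot = (470 × 4.70)/474.7 = 4.653 kΩ.
The fractional drop is R_th/(R_th + R_L); requiring this ≤ 0.0680 gives R_L ≥ R_th(1/0.0680 − 1) = 4.653 × 13.71 = 63.8 kΩ.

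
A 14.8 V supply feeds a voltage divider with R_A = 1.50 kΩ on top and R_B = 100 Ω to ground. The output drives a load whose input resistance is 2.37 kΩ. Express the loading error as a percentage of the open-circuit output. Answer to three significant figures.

The divider's output (Thévenin) resistance is R_A‖R_B = 93.75 Ω.
Fractional drop under load = R_th/(R_th + R_L) = 93.75 / (93.75 + 2370) = 0.03805.
So the output falls by 3.81 %.

3.81 %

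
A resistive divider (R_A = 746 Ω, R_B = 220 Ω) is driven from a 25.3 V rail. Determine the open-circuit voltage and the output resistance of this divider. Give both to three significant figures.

V_th is the open-circuit tap voltage: 25.3 × 220/(746 + 220) = 5.76 V.
With the supply zeroed, R_A and R_B appear in parallel from the tap: R_th = R_A‖R_B = (746 × 220)/966.0 = 170 Ω.

V_th = 5.76 V, R_th = 170 Ω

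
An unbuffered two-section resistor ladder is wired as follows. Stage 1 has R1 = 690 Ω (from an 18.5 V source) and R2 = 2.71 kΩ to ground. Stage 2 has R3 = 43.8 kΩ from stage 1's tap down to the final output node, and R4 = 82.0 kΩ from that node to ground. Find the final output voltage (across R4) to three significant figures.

Stage 2 presents R3+R4 = 125800 Ω as a load on stage 1's tap.
Stage 1's lower leg becomes R2‖(R3+R4) = 2653 Ω, so V_mid = 18.5 × 2653/3343 = 14.68 V.
Stage 2 is itself unloaded: V_out = V_mid × R4/(R3+R4) = 14.68 × 82000/125800 = 9.57 V.

V_out ≈ 9.57 V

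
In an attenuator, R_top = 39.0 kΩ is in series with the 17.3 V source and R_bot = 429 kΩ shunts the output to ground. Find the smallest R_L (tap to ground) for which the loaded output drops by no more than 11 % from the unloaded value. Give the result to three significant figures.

R_L(min) ≈ 289 kΩ

Output resistance R_th = R_top‖R_bot = (39.0 × 429)/468.0 = 35.75 kΩ.
The fractional drop is R_th/(R_th + R_L); requiring this ≤ 0.110 gives R_L ≥ R_th(1/0.110 − 1) = 35.75 × 8.091 = 289 kΩ.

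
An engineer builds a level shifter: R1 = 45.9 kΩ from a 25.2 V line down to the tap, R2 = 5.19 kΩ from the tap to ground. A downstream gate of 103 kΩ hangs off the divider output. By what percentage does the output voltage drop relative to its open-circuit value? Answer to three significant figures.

The divider's output (Thévenin) resistance is R1‖R2 = 4.663 kΩ.
Fractional drop under load = R_th/(R_th + R_L) = 4.663 / (4.663 + 103) = 0.04331.
So the output falls by 4.33 %.

4.33 %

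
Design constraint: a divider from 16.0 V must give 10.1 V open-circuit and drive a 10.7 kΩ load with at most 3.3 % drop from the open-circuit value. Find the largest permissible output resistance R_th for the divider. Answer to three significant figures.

R_th ≤ 365 Ω

Loading drop = R_th/(R_th + R_L) ≤ 0.0330, so R_th ≤ R_L · ε/(1−ε) = 10.7 kΩ × 0.0330/0.9670 = 365 Ω.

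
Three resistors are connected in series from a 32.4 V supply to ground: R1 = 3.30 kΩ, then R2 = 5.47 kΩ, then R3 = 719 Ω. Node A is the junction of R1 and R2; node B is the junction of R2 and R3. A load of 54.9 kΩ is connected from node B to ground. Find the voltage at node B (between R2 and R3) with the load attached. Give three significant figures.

V ≈ 2.43 V

At node B, R3 is in parallel with the load: R3‖R_L = 709.7 Ω.
Below node A the resistance is R2 + (R3‖R_L) = 6180 Ω, so V_A = 32.4 × 6180/9480 = 21.12 V.
Then V_B = V_A × (R3‖R_L)/(R2 + R3‖R_L) = 21.12 × 709.7/6180 = 2.43 V.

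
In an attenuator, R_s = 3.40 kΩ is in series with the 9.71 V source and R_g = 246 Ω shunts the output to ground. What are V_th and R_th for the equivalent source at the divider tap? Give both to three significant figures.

V_th is the open-circuit tap voltage: 9.71 × 246/(3400 + 246) = 0.655 V.
With the supply zeroed, R_s and R_g appear in parallel from the tap: R_th = R_s‖R_g = (3400 × 246)/3646 = 229 Ω.

V_th = 0.655 V, R_th = 229 Ω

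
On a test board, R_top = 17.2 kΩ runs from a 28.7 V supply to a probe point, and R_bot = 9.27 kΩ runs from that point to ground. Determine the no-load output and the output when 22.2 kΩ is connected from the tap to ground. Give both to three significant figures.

Open-circuit: V = 28.7 × 9.27/(17.2 + 9.27) = 10.1 V.
With the load, R_bot becomes R_bot‖R_L = 6.539 kΩ, so V = 28.7 × 6.539/23.74 = 7.91 V.

Unloaded: 10.1 V; loaded: 7.91 V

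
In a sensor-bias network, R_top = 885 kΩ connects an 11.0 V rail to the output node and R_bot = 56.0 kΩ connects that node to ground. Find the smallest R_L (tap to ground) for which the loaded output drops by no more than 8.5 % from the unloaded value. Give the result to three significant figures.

Output resistance R_th = R_top‖R_bot = (885 × 56.0)/941.0 = 52.67 kΩ.
The fractional drop is R_th/(R_th + R_L); requiring this ≤ 0.0850 gives R_L ≥ R_th(1/0.0850 − 1) = 52.67 × 10.76 = 567 kΩ.

R_L(min) ≈ 567 kΩ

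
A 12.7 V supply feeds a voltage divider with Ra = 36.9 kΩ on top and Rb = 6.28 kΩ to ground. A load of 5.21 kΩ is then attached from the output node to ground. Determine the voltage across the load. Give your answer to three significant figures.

The load sits in parallel with Rb: Rb‖R_L = (6.28 × 5.21) / (6.28 + 5.21) = 2.848 kΩ.
V_out = 12.7 × 2.848 / (36.9 + 2.848) = 12.7 × 2.848/39.75 = 0.910 V.

V_out ≈ 0.910 V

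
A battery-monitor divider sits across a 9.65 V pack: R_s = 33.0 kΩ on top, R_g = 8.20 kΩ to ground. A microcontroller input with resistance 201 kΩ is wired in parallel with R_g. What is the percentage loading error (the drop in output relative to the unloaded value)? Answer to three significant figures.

3.16 %

The divider's output (Thévenin) resistance is R_s‖R_g = 6.568 kΩ.
Fractional drop under load = R_th/(R_th + R_L) = 6.568 / (6.568 + 201) = 0.03164.
So the output falls by 3.16 %.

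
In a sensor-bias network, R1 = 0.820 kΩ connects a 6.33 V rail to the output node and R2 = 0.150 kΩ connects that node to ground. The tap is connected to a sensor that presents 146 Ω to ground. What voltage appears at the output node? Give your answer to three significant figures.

V_out ≈ 0.524 V

The load sits in parallel with R2: R2‖R_L = (150 × 146) / (150 + 146) = 73.99 Ω.
V_out = 6.33 × 73.99 / (820 + 73.99) = 6.33 × 73.99/894.0 = 0.524 V.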